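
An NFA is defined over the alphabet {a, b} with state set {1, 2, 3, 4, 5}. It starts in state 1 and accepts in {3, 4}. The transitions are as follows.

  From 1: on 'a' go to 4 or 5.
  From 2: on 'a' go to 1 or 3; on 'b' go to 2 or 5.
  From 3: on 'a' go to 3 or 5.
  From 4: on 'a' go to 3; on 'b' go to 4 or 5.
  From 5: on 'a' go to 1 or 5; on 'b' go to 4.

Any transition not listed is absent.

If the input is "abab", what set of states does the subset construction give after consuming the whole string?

{4}

Start in {1}.
Read 'a': 1→{4, 5}; now {4, 5}.
Read 'b': 4→{4, 5}, 5→{4}; now {4, 5}.
Read 'a': 4→{3}, 5→{1, 5}; now {1, 3, 5}.
Read 'b': 1→∅, 3→∅, 5→{4}; now {4}.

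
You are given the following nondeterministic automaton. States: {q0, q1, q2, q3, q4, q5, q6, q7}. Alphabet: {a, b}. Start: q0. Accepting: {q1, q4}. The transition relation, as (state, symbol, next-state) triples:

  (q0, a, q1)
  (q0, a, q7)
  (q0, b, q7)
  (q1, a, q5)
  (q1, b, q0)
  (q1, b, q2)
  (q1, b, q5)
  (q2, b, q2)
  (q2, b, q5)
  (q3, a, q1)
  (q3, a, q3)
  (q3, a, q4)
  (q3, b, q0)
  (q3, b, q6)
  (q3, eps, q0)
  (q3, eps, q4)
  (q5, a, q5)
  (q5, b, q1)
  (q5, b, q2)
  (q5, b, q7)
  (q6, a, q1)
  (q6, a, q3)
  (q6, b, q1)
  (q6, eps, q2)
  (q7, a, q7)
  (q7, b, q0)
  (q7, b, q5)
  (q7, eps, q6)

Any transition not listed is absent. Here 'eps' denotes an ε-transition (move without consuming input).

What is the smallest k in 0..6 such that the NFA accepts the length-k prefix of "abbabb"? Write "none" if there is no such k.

1

Start in {q0}.
Read 'a': {q0} → {q1, q2, q6, q7}.
None of the earlier sets intersect F, but {q1, q2, q6, q7} does.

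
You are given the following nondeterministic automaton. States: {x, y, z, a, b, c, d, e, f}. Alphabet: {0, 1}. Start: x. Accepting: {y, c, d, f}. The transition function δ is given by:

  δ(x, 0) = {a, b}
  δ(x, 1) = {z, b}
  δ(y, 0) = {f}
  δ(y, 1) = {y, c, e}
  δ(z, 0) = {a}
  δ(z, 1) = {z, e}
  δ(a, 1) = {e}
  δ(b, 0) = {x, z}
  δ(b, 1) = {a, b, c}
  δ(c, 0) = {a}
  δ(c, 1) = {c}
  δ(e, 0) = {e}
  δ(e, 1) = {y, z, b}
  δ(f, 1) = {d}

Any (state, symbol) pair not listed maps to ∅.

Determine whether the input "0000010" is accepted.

No

Start in {x}.
Read '0': {x} → {a, b}.
Read '0': {a, b} → {x, z}.
Read '0': {x, z} → {a, b}.
Read '0': {a, b} → {x, z}.
Read '0': {x, z} → {a, b}.
Read '1': {a, b} → {a, b, c, e}.
Read '0': {a, b, c, e} → {x, z, a, e}.
The final set {x, z, a, e} contains no accepting state.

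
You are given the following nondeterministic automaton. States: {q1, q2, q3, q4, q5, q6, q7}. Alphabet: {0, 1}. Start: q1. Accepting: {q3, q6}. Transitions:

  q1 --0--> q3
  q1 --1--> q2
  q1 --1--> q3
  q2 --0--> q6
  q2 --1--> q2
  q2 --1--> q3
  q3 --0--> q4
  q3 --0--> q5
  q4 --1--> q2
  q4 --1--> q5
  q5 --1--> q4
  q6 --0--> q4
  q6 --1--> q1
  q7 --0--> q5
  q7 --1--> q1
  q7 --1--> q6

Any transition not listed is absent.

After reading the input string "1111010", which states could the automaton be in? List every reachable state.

Start in {q1}.
Read '1': {q1} → {q2, q3}.
Read '1': {q2, q3} → {q2, q3}.
Read '1': {q2, q3} → {q2, q3}.
Read '1': {q2, q3} → {q2, q3}.
Read '0': {q2, q3} → {q4, q5, q6}.
Read '1': {q4, q5, q6} → {q1, q2, q4, q5}.
Read '0': {q1, q2, q4, q5} → {q3, q6}.

{q3, q6}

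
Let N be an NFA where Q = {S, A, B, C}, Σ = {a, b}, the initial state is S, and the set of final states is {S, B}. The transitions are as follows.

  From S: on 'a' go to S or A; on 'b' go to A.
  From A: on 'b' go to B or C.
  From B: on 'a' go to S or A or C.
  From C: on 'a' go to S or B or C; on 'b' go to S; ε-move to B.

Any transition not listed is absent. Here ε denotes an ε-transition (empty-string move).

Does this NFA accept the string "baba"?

Start in {S}.
Read 'b': {S} → {A}.
Read 'a': {A} → ∅.
The set is empty and remains empty for the remaining 2 symbols.
The final set ∅ contains no accepting state.

No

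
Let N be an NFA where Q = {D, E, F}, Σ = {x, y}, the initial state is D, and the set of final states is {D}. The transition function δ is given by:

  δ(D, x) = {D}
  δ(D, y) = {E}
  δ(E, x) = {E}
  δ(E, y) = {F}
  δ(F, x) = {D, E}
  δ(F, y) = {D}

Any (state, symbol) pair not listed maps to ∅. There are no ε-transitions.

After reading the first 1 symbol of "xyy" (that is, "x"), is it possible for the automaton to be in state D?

Yes

Start in {D}.
Read 'x': D→{D}; now {D}.
State D is in {D}.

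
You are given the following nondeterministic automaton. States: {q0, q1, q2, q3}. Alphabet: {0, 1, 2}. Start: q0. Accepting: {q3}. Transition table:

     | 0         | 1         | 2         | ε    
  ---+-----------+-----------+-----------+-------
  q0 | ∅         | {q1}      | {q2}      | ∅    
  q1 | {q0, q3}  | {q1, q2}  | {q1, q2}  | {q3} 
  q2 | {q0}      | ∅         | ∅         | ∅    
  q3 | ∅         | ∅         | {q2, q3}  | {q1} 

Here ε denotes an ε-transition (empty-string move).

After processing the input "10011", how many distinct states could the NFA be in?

Start in {q0}.
Read '1': {q0} → {q1, q3}.
Read '0': {q1, q3} → {q0, q1, q3}.
Read '0': {q0, q1, q3} → {q0, q1, q3}.
Read '1': {q0, q1, q3} → {q1, q2, q3}.
Read '1': {q1, q2, q3} → {q1, q2, q3}.
That set has 3 states.

3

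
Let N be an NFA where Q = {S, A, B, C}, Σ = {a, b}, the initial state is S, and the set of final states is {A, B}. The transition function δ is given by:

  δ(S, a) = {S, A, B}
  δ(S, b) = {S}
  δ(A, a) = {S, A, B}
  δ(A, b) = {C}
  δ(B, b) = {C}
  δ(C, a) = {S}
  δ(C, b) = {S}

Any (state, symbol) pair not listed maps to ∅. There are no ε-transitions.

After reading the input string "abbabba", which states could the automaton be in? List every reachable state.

{S, A, B}

Start in {S}.
Read 'a': S→{S, A, B}; now {S, A, B}.
Read 'b': S→{S}, A→{C}, B→{C}; now {S, C}.
Read 'b': S→{S}, C→{S}; now {S}.
Read 'a': S→{S, A, B}; now {S, A, B}.
Read 'b': S→{S}, A→{C}, B→{C}; now {S, C}.
Read 'b': S→{S}, C→{S}; now {S}.
Read 'a': S→{S, A, B}; now {S, A, B}.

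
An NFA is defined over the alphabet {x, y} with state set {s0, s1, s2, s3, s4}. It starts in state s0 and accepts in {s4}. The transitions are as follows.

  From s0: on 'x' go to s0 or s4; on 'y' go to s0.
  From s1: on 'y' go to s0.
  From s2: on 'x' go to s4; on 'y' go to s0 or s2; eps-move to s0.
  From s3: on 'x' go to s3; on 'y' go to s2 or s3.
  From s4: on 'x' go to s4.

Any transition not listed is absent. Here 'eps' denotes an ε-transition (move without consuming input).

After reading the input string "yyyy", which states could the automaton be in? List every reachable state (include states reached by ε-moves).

{s0}

Start in {s0}.
Read 'y': {s0} → {s0}.
Read 'y': {s0} → {s0}.
Read 'y': {s0} → {s0}.
Read 'y': {s0} → {s0}.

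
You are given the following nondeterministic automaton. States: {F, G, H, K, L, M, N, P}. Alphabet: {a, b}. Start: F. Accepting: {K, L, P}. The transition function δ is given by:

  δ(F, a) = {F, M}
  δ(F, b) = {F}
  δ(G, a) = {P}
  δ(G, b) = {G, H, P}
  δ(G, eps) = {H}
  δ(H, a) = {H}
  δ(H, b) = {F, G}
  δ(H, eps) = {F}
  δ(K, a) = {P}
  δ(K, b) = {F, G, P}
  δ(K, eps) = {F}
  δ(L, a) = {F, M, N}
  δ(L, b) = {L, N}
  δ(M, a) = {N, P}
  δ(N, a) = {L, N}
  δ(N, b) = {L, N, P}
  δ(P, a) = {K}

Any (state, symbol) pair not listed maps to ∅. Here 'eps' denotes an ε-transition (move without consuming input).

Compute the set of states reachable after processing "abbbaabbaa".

{F, L, M, N, P}

Start in {F}.
Read 'a': {F} → {F, M}.
Read 'b': {F, M} → {F}.
Read 'b': {F} → {F}.
Read 'b': {F} → {F}.
Read 'a': {F} → {F, M}.
Read 'a': {F, M} → {F, M, N, P}.
Read 'b': {F, M, N, P} → {F, L, N, P}.
Read 'b': {F, L, N, P} → {F, L, N, P}.
Read 'a': {F, L, N, P} → {F, K, L, M, N}.
Read 'a': {F, K, L, M, N} → {F, L, M, N, P}.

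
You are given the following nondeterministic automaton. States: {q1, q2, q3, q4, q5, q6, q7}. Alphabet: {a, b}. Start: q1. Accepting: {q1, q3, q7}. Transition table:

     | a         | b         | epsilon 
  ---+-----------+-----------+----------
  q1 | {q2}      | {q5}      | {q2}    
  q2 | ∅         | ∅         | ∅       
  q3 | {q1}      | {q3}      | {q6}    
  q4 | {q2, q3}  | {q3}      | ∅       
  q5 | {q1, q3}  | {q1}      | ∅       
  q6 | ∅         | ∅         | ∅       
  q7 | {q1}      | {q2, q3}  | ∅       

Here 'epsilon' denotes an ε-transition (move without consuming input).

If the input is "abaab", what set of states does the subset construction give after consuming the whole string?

∅

Start: ε-closure({q1}) = {q1, q2}.
Read 'a': q1→{q2}, q2→∅; now {q2}.
Read 'b': q2→∅; now ∅.
The set is empty and remains empty for the remaining 3 symbols.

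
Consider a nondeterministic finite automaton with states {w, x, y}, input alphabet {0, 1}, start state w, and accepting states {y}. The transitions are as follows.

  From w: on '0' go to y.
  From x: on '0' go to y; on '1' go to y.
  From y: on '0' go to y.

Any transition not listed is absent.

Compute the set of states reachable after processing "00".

Start in {w}.
Read '0': {w} → {y}.
Read '0': {y} → {y}.

{y}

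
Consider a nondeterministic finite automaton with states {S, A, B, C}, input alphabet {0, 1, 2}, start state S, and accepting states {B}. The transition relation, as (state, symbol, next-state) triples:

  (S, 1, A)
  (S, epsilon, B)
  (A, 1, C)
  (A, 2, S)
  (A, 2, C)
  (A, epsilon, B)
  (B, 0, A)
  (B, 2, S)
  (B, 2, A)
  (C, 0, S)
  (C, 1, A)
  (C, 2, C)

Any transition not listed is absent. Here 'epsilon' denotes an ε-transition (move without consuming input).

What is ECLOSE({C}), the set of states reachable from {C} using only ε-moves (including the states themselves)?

{C}

Begin with {C}.
No ε-moves leave this set, so the closure equals the set itself.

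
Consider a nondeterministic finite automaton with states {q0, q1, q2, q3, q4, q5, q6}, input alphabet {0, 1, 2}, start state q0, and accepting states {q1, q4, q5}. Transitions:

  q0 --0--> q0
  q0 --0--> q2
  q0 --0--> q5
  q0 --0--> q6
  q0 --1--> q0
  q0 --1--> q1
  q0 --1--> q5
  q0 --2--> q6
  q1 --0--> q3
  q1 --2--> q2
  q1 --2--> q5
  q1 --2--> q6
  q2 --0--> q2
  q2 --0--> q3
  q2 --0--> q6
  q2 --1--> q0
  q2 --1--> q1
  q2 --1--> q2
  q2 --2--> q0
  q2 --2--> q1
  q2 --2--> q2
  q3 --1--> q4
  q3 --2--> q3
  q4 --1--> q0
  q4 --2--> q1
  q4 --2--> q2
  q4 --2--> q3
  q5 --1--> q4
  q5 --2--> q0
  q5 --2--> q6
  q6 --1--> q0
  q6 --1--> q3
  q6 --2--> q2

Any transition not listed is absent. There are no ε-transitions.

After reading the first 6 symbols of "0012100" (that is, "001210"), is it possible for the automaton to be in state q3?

Yes

Start in {q0}.
Read '0': q0→{q0, q2, q5, q6}; now {q0, q2, q5, q6}.
Read '0': q0→{q0, q2, q5, q6}, q2→{q2, q3, q6}, q5→∅, q6→∅; now {q0, q2, q3, q5, q6}.
Read '1': q0→{q0, q1, q5}, q2→{q0, q1, q2}, q3→{q4}, q5→{q4}, q6→{q0, q3}; now {q0, q1, q2, q3, q4, q5}.
Read '2': q0→{q6}, q1→{q2, q5, q6}, q2→{q0, q1, q2}, q3→{q3}, q4→{q1, q2, q3}, q5→{q0, q6}; now {q0, q1, q2, q3, q5, q6}.
Read '1': q0→{q0, q1, q5}, q1→∅, q2→{q0, q1, q2}, q3→{q4}, q5→{q4}, q6→{q0, q3}; now {q0, q1, q2, q3, q4, q5}.
Read '0': q0→{q0, q2, q5, q6}, q1→{q3}, q2→{q2, q3, q6}, q3→∅, q4→∅, q5→∅; now {q0, q2, q3, q5, q6}.
State q3 is in {q0, q2, q3, q5, q6}.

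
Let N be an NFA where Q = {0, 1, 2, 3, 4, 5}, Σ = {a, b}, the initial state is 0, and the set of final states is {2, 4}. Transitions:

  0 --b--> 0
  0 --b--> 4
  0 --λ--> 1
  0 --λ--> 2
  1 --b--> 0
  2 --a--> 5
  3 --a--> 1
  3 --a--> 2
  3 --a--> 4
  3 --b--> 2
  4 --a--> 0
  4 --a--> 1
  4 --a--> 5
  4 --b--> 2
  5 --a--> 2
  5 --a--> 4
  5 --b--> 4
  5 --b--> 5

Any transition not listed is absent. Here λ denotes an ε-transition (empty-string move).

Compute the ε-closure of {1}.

Begin with {1}.
No ε-moves leave this set, so the closure equals the set itself.

{1}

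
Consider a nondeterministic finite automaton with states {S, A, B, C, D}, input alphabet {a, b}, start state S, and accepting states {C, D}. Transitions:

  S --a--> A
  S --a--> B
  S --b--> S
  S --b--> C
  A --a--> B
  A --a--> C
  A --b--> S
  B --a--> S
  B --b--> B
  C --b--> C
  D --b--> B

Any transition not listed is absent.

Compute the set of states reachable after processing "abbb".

{S, B, C}

Start in {S}.
Read 'a': S→{A, B}; now {A, B}.
Read 'b': A→{S}, B→{B}; now {S, B}.
Read 'b': S→{S, C}, B→{B}; now {S, B, C}.
Read 'b': S→{S, C}, B→{B}, C→{C}; now {S, B, C}.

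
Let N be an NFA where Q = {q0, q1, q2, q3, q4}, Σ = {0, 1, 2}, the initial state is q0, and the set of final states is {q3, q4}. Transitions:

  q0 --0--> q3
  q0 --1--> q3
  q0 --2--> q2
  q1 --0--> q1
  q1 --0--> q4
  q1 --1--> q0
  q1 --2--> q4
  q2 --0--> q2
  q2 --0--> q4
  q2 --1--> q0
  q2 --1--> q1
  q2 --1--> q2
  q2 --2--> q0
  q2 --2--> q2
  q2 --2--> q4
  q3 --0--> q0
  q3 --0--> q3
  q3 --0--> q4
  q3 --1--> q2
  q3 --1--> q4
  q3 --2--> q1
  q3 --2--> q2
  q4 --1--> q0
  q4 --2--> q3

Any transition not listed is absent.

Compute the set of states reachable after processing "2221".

{q0, q1, q2, q3, q4}

Start in {q0}.
Read '2': q0→{q2}; now {q2}.
Read '2': q2→{q0, q2, q4}; now {q0, q2, q4}.
Read '2': q0→{q2}, q2→{q0, q2, q4}, q4→{q3}; now {q0, q2, q3, q4}.
Read '1': q0→{q3}, q2→{q0, q1, q2}, q3→{q2, q4}, q4→{q0}; now {q0, q1, q2, q3, q4}.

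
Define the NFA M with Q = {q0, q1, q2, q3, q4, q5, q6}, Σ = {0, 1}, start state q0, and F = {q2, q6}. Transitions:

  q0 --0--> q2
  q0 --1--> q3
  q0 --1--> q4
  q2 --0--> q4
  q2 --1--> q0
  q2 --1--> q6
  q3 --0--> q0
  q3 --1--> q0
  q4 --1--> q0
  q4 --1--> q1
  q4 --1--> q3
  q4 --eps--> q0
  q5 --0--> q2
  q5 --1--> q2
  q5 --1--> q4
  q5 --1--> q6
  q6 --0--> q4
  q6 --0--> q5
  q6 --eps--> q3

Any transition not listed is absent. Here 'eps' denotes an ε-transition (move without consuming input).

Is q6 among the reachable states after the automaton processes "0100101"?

Yes

Start in {q0}.
Read '0': {q0} → {q2}.
Read '1': {q2} → {q0, q3, q6}.
Read '0': {q0, q3, q6} → {q0, q2, q4, q5}.
Read '0': {q0, q2, q4, q5} → {q0, q2, q4}.
Read '1': {q0, q2, q4} → {q0, q1, q3, q4, q6}.
Read '0': {q0, q1, q3, q4, q6} → {q0, q2, q4, q5}.
Read '1': {q0, q2, q4, q5} → {q0, q1, q2, q3, q4, q6}.
State q6 is in {q0, q1, q2, q3, q4, q6}.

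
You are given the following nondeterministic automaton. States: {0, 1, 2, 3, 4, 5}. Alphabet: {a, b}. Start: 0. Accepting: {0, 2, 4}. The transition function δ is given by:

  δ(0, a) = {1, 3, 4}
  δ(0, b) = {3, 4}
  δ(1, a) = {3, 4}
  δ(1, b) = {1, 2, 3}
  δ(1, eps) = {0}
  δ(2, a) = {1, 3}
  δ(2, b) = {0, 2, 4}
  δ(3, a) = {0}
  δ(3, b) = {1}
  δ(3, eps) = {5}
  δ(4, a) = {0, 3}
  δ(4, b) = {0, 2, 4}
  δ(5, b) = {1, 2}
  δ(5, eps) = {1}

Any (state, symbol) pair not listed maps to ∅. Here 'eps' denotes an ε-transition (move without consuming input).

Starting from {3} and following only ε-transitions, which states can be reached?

{0, 1, 3, 5}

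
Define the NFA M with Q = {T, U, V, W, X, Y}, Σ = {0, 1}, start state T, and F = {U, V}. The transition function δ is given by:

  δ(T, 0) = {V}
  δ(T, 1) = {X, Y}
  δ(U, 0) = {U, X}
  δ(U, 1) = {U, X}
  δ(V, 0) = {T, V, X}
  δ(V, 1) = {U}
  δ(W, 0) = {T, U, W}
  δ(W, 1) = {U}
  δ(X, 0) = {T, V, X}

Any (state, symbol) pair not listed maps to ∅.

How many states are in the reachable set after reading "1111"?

0

Start in {T}.
Read '1': T→{X, Y}; now {X, Y}.
Read '1': X→∅, Y→∅; now ∅.
The set is empty and remains empty for the remaining 2 symbols.
That set has 0 states.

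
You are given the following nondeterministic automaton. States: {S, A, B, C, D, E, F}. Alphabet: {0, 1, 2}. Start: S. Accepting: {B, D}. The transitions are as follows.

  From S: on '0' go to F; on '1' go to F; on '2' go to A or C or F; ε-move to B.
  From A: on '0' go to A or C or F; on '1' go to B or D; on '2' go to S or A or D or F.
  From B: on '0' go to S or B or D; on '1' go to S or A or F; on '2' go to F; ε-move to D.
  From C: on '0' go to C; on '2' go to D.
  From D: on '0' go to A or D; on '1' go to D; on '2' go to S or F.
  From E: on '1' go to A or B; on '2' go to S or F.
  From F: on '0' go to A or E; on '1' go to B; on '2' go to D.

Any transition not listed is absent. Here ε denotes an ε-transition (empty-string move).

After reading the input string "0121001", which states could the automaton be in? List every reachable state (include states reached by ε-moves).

{S, A, B, D, F}

Start: ε-closure({S}) = {S, B, D}.
Read '0': S→{F}, B→{S, B, D}, D→{A, D}; now {S, A, B, D, F}.
Read '1': S→{F}, A→{B, D}, B→{S, A, F}, D→{D}, F→{B}; now {S, A, B, D, F}.
Read '2': S→{A, C, F}, A→{S, A, D, F}, B→{F}, D→{S, F}, F→{D}; union {S, A, C, D, F}; ε-closure = {S, A, B, C, D, F}.
Read '1': S→{F}, A→{B, D}, B→{S, A, F}, C→∅, D→{D}, F→{B}; now {S, A, B, D, F}.
Read '0': S→{F}, A→{A, C, F}, B→{S, B, D}, D→{A, D}, F→{A, E}; now {S, A, B, C, D, E, F}.
Read '0': S→{F}, A→{A, C, F}, B→{S, B, D}, C→{C}, D→{A, D}, E→∅, F→{A, E}; now {S, A, B, C, D, E, F}.
Read '1': S→{F}, A→{B, D}, B→{S, A, F}, C→∅, D→{D}, E→{A, B}, F→{B}; now {S, A, B, D, F}.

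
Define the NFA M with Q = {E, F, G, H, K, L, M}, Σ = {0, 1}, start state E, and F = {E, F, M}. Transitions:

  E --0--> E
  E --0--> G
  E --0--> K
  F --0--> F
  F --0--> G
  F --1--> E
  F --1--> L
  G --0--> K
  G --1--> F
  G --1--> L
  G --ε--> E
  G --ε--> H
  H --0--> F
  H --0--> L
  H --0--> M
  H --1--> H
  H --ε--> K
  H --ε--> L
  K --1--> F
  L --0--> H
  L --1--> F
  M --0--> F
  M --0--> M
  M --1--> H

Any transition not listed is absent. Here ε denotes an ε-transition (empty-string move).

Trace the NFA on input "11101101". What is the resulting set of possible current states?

Start in {E}.
Read '1': {E} → ∅.
The set is empty and remains empty for the remaining 7 symbols.

∅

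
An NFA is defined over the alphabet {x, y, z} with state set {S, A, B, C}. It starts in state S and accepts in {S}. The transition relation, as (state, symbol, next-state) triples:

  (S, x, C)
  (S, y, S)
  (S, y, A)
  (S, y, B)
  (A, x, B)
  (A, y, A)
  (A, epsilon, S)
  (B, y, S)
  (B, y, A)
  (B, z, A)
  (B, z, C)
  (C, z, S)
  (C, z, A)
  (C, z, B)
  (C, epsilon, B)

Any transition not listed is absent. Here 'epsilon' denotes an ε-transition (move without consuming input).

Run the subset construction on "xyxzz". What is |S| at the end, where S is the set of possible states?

4

Start in {S}.
Read 'x': S→{C}; union {C}; ε-closure = {B, C}.
Read 'y': B→{S, A}, C→∅; now {S, A}.
Read 'x': S→{C}, A→{B}; now {B, C}.
Read 'z': B→{A, C}, C→{S, A, B}; now {S, A, B, C}.
Read 'z': S→∅, A→∅, B→{A, C}, C→{S, A, B}; now {S, A, B, C}.
That set has 4 states.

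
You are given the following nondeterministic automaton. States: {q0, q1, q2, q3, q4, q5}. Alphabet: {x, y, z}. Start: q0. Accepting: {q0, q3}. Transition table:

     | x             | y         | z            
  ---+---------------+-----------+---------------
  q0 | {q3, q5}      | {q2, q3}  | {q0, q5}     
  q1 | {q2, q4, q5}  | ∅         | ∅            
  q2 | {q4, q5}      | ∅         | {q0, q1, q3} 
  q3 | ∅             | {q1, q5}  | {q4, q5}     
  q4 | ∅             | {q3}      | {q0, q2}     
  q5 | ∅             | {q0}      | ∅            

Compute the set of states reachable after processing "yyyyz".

{q0, q1, q3, q4, q5}

Start in {q0}.
Read 'y': {q0} → {q2, q3}.
Read 'y': {q2, q3} → {q1, q5}.
Read 'y': {q1, q5} → {q0}.
Read 'y': {q0} → {q2, q3}.
Read 'z': {q2, q3} → {q0, q1, q3, q4, q5}.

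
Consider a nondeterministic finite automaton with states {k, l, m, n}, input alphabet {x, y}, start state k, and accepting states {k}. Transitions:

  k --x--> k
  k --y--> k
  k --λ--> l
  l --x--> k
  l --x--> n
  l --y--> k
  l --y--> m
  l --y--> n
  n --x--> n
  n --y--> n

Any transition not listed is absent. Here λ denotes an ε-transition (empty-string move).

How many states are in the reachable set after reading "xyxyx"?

Start: ε-closure({k}) = {k, l}.
Read 'x': k→{k}, l→{k, n}; union {k, n}; ε-closure = {k, l, n}.
Read 'y': k→{k}, l→{k, m, n}, n→{n}; union {k, m, n}; ε-closure = {k, l, m, n}.
Read 'x': k→{k}, l→{k, n}, m→∅, n→{n}; union {k, n}; ε-closure = {k, l, n}.
Read 'y': k→{k}, l→{k, m, n}, n→{n}; union {k, m, n}; ε-closure = {k, l, m, n}.
Read 'x': k→{k}, l→{k, n}, m→∅, n→{n}; union {k, n}; ε-closure = {k, l, n}.
That set has 3 states.

3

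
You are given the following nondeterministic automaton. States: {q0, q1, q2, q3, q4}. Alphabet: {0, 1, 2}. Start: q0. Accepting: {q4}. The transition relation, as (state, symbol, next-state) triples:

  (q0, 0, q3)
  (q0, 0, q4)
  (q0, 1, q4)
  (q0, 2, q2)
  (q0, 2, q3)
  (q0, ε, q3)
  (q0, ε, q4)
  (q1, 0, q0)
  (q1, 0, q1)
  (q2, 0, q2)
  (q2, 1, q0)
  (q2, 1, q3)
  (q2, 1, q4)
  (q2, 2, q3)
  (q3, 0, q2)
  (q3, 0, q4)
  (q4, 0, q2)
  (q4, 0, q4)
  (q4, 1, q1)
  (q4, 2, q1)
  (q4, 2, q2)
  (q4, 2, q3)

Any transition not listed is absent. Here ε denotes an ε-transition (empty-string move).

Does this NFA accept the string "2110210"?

Yes

Start: ε-closure({q0}) = {q0, q3, q4}.
Read '2': q0→{q2, q3}, q3→∅, q4→{q1, q2, q3}; now {q1, q2, q3}.
Read '1': q1→∅, q2→{q0, q3, q4}, q3→∅; now {q0, q3, q4}.
Read '1': q0→{q4}, q3→∅, q4→{q1}; now {q1, q4}.
Read '0': q1→{q0, q1}, q4→{q2, q4}; union {q0, q1, q2, q4}; ε-closure = {q0, q1, q2, q3, q4}.
Read '2': q0→{q2, q3}, q1→∅, q2→{q3}, q3→∅, q4→{q1, q2, q3}; now {q1, q2, q3}.
Read '1': q1→∅, q2→{q0, q3, q4}, q3→∅; now {q0, q3, q4}.
Read '0': q0→{q3, q4}, q3→{q2, q4}, q4→{q2, q4}; now {q2, q3, q4}.
The final set {q2, q3, q4} contains the accepting state q4.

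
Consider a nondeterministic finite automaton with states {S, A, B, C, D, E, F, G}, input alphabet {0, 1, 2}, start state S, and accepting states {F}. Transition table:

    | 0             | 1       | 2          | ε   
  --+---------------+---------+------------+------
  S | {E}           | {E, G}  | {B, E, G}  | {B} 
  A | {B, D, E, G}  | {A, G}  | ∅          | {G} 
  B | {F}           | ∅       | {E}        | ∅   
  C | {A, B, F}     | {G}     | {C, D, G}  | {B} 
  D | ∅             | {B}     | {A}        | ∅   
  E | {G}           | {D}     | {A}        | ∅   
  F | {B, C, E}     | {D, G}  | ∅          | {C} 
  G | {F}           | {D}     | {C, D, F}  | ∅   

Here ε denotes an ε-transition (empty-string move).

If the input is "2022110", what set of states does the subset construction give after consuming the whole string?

Start: ε-closure({S}) = {S, B}.
Read '2': {S, B} → {B, E, G}.
Read '0': {B, E, G} → {B, C, F, G}.
Read '2': {B, C, F, G} → {B, C, D, E, F, G}.
Read '2': {B, C, D, E, F, G} → {A, B, C, D, E, F, G}.
Read '1': {A, B, C, D, E, F, G} → {A, B, D, G}.
Read '1': {A, B, D, G} → {A, B, D, G}.
Read '0': {A, B, D, G} → {B, C, D, E, F, G}.

{B, C, D, E, F, G}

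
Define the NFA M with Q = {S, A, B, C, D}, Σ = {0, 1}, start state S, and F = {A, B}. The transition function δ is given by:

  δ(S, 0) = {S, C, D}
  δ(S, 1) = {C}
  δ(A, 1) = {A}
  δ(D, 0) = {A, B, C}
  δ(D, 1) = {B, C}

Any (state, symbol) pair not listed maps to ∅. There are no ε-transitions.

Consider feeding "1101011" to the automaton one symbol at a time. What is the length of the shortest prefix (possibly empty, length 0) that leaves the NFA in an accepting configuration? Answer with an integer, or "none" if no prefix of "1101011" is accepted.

none

Start in {S}.
Read '1': {S} → {C}.
Read '1': {C} → ∅.
The set is empty and remains empty for the remaining 5 symbols.
No reachable set along the way intersects F.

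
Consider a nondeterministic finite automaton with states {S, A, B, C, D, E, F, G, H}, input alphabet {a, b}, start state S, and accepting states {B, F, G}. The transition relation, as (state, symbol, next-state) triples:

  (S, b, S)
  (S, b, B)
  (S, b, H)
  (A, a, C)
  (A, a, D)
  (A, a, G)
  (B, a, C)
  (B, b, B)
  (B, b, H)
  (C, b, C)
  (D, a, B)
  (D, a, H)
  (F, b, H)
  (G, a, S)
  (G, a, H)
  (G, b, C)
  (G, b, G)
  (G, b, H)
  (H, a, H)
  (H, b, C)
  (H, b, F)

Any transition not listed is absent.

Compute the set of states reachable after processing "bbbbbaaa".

{H}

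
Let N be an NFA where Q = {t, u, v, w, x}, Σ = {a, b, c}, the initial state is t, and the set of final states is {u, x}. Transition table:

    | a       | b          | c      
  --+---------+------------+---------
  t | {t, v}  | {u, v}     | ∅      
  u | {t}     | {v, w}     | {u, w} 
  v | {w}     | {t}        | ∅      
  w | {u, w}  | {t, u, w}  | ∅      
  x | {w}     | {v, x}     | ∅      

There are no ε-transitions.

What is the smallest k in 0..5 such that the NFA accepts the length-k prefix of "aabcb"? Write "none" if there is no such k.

3

Start in {t}.
Read 'a': t→{t, v}; now {t, v}.
Read 'a': t→{t, v}, v→{w}; now {t, v, w}.
Read 'b': t→{u, v}, v→{t}, w→{t, u, w}; now {t, u, v, w}.
None of the earlier sets intersect F, but {t, u, v, w} does.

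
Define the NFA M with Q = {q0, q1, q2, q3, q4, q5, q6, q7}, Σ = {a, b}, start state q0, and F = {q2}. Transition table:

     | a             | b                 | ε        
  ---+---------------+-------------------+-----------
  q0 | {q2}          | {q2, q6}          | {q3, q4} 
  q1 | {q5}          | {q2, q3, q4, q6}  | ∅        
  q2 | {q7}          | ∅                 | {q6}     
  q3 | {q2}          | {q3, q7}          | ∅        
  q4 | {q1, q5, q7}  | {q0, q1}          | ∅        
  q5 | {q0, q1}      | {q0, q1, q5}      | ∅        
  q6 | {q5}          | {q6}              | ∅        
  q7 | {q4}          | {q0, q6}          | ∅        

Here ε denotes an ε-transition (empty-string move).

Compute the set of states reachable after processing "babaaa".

Start: ε-closure({q0}) = {q0, q3, q4}.
Read 'b': {q0, q3, q4} → {q0, q1, q2, q3, q4, q6, q7}.
Read 'a': {q0, q1, q2, q3, q4, q6, q7} → {q1, q2, q4, q5, q6, q7}.
Read 'b': {q1, q2, q4, q5, q6, q7} → {q0, q1, q2, q3, q4, q5, q6}.
Read 'a': {q0, q1, q2, q3, q4, q5, q6} → {q0, q1, q2, q3, q4, q5, q6, q7}.
Read 'a': {q0, q1, q2, q3, q4, q5, q6, q7} → {q0, q1, q2, q3, q4, q5, q6, q7}.
Read 'a': {q0, q1, q2, q3, q4, q5, q6, q7} → {q0, q1, q2, q3, q4, q5, q6, q7}.

{q0, q1, q2, q3, q4, q5, q6, q7}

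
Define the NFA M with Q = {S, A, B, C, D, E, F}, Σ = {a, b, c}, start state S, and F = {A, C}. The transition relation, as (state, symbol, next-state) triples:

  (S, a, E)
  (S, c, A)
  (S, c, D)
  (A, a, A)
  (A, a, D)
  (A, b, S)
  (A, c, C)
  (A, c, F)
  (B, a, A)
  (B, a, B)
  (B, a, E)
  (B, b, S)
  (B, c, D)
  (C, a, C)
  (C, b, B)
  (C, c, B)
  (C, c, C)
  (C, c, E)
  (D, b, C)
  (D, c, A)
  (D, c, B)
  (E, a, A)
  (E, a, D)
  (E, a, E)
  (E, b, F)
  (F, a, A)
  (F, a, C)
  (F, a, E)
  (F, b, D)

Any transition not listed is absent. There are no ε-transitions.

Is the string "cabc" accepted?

Yes

Start in {S}.
Read 'c': {S} → {A, D}.
Read 'a': {A, D} → {A, D}.
Read 'b': {A, D} → {S, C}.
Read 'c': {S, C} → {A, B, C, D, E}.
The final set {A, B, C, D, E} contains the accepting states A, C.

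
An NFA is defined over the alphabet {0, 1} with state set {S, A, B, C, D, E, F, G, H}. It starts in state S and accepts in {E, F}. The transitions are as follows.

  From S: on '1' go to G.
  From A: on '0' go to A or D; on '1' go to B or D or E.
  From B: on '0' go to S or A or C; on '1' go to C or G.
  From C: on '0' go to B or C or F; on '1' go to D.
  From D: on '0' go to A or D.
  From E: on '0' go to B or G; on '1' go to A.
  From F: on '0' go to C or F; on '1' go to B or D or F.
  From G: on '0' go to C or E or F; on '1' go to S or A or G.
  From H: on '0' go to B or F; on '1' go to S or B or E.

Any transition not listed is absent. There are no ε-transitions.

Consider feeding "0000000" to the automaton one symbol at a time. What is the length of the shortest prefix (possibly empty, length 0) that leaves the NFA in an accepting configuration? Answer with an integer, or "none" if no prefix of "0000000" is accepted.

none

Start in {S}.
Read '0': {S} → ∅.
The set is empty and remains empty for the remaining 6 symbols.
No reachable set along the way intersects F.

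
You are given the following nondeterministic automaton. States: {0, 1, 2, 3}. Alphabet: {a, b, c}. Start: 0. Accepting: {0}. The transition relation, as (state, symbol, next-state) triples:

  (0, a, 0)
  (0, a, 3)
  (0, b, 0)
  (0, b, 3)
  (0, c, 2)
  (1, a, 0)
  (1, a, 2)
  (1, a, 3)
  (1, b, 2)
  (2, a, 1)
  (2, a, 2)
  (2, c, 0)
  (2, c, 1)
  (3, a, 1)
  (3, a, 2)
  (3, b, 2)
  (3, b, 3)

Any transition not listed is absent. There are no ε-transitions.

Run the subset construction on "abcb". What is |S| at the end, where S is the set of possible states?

3

Start in {0}.
Read 'a': 0→{0, 3}; now {0, 3}.
Read 'b': 0→{0, 3}, 3→{2, 3}; now {0, 2, 3}.
Read 'c': 0→{2}, 2→{0, 1}, 3→∅; now {0, 1, 2}.
Read 'b': 0→{0, 3}, 1→{2}, 2→∅; now {0, 2, 3}.
That set has 3 states.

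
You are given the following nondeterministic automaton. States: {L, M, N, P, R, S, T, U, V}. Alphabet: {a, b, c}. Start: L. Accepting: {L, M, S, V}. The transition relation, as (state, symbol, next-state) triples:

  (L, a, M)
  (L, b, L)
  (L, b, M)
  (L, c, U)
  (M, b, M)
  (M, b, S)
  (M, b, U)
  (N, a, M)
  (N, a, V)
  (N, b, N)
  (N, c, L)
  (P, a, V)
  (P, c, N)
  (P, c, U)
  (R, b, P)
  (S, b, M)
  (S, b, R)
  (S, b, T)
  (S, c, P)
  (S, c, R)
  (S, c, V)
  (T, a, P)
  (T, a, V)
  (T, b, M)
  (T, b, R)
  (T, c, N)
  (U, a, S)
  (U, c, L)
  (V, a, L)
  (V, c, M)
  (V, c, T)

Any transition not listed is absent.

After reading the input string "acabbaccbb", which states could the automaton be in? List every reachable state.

Start in {L}.
Read 'a': {L} → {M}.
Read 'c': {M} → ∅.
The set is empty and remains empty for the remaining 8 symbols.

∅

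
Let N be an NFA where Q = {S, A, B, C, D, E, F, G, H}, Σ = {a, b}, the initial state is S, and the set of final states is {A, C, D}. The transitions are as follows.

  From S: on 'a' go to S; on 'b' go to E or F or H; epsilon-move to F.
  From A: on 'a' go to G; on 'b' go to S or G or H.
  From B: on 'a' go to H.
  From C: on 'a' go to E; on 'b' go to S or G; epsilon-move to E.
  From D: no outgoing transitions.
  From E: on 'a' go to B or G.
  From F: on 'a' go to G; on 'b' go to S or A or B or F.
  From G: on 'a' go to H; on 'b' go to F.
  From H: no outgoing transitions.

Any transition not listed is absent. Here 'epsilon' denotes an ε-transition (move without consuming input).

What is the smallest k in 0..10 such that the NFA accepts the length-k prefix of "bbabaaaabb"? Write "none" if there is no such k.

Start: ε-closure({S}) = {S, F}.
Read 'b': S→{E, F, H}, F→{S, A, B, F}; now {S, A, B, E, F, H}.
None of the earlier sets intersect F, but {S, A, B, E, F, H} does.

1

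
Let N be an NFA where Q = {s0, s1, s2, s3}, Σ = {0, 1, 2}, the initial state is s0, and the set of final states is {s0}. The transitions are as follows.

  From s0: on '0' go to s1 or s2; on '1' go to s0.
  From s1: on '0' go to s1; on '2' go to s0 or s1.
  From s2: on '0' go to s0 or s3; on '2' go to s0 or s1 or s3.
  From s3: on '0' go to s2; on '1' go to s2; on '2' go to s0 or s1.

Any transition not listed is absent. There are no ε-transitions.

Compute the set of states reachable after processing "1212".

Start in {s0}.
Read '1': s0→{s0}; now {s0}.
Read '2': s0→∅; now ∅.
The set is empty and remains empty for the remaining 2 symbols.

∅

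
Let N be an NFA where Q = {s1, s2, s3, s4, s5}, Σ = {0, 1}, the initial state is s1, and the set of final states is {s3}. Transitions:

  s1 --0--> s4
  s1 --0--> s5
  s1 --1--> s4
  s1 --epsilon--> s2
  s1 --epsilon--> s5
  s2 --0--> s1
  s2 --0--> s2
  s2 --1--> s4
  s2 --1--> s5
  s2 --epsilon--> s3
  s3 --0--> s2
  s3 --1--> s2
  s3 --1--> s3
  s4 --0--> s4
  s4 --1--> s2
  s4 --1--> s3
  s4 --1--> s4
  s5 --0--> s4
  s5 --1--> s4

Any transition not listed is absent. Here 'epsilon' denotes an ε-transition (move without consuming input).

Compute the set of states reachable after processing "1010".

Start: ε-closure({s1}) = {s1, s2, s3, s5}.
Read '1': s1→{s4}, s2→{s4, s5}, s3→{s2, s3}, s5→{s4}; now {s2, s3, s4, s5}.
Read '0': s2→{s1, s2}, s3→{s2}, s4→{s4}, s5→{s4}; union {s1, s2, s4}; ε-closure = {s1, s2, s3, s4, s5}.
Read '1': s1→{s4}, s2→{s4, s5}, s3→{s2, s3}, s4→{s2, s3, s4}, s5→{s4}; now {s2, s3, s4, s5}.
Read '0': s2→{s1, s2}, s3→{s2}, s4→{s4}, s5→{s4}; union {s1, s2, s4}; ε-closure = {s1, s2, s3, s4, s5}.

{s1, s2, s3, s4, s5}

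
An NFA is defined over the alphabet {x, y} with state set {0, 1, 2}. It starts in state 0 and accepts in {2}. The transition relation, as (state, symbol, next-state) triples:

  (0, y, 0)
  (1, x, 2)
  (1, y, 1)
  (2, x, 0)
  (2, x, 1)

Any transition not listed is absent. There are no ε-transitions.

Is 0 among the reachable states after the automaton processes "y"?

Start in {0}.
Read 'y': 0→{0}; now {0}.
State 0 is in {0}.

Yes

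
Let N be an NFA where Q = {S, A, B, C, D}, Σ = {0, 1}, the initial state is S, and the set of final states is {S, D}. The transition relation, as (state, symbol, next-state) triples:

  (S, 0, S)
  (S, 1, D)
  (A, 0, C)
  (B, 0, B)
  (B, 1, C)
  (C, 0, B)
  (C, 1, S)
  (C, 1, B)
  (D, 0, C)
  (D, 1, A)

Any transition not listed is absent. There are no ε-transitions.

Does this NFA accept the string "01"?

Yes

Start in {S}.
Read '0': S→{S}; now {S}.
Read '1': S→{D}; now {D}.
The final set {D} contains the accepting state D.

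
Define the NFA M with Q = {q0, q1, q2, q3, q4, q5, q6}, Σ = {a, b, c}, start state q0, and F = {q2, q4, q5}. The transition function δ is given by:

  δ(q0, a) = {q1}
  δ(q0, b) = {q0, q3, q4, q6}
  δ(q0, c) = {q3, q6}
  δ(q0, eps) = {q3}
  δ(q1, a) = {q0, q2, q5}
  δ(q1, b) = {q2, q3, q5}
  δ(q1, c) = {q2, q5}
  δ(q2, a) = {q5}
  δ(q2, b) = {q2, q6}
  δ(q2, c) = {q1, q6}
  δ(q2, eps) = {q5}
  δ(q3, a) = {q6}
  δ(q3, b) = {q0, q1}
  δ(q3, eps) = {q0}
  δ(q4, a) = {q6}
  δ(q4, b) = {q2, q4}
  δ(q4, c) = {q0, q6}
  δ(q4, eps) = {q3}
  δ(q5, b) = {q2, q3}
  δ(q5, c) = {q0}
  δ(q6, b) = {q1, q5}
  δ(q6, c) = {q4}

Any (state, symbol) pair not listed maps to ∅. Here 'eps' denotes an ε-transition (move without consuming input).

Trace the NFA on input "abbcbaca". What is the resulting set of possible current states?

{q0, q1, q2, q3, q5, q6}

Start: ε-closure({q0}) = {q0, q3}.
Read 'a': q0→{q1}, q3→{q6}; now {q1, q6}.
Read 'b': q1→{q2, q3, q5}, q6→{q1, q5}; union {q1, q2, q3, q5}; ε-closure = {q0, q1, q2, q3, q5}.
Read 'b': q0→{q0, q3, q4, q6}, q1→{q2, q3, q5}, q2→{q2, q6}, q3→{q0, q1}, q5→{q2, q3}; now {q0, q1, q2, q3, q4, q5, q6}.
Read 'c': q0→{q3, q6}, q1→{q2, q5}, q2→{q1, q6}, q3→∅, q4→{q0, q6}, q5→{q0}, q6→{q4}; now {q0, q1, q2, q3, q4, q5, q6}.
Read 'b': q0→{q0, q3, q4, q6}, q1→{q2, q3, q5}, q2→{q2, q6}, q3→{q0, q1}, q4→{q2, q4}, q5→{q2, q3}, q6→{q1, q5}; now {q0, q1, q2, q3, q4, q5, q6}.
Read 'a': q0→{q1}, q1→{q0, q2, q5}, q2→{q5}, q3→{q6}, q4→{q6}, q5→∅, q6→∅; union {q0, q1, q2, q5, q6}; ε-closure = {q0, q1, q2, q3, q5, q6}.
Read 'c': q0→{q3, q6}, q1→{q2, q5}, q2→{q1, q6}, q3→∅, q5→{q0}, q6→{q4}; now {q0, q1, q2, q3, q4, q5, q6}.
Read 'a': q0→{q1}, q1→{q0, q2, q5}, q2→{q5}, q3→{q6}, q4→{q6}, q5→∅, q6→∅; union {q0, q1, q2, q5, q6}; ε-closure = {q0, q1, q2, q3, q5, q6}.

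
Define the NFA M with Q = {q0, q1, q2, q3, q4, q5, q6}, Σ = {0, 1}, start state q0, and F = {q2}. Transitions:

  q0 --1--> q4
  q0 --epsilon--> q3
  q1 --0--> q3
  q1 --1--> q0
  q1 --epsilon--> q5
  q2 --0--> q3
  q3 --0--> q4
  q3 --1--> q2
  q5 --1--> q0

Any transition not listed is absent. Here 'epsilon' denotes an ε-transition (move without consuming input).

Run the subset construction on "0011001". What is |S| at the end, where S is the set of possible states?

0

Start: ε-closure({q0}) = {q0, q3}.
Read '0': q0→∅, q3→{q4}; now {q4}.
Read '0': q4→∅; now ∅.
The set is empty and remains empty for the remaining 5 symbols.
That set has 0 states.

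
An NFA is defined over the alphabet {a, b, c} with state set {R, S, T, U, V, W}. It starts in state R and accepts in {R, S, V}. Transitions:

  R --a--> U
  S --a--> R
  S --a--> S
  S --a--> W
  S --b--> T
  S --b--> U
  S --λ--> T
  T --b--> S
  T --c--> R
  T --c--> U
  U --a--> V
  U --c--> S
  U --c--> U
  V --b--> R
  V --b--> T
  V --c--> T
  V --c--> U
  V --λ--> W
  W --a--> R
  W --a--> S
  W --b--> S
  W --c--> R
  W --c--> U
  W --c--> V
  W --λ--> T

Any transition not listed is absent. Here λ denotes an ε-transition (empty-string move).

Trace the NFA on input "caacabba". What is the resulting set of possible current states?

∅

Start in {R}.
Read 'c': {R} → ∅.
The set is empty and remains empty for the remaining 7 symbols.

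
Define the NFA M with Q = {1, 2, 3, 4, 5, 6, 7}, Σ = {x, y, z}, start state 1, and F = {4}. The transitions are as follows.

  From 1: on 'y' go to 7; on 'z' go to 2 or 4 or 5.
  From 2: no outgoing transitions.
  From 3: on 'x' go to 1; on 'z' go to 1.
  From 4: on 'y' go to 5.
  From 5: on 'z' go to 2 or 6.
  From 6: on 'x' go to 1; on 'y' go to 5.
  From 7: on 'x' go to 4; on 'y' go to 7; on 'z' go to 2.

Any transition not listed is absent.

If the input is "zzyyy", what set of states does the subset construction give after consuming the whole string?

∅

Start in {1}.
Read 'z': 1→{2, 4, 5}; now {2, 4, 5}.
Read 'z': 2→∅, 4→∅, 5→{2, 6}; now {2, 6}.
Read 'y': 2→∅, 6→{5}; now {5}.
Read 'y': 5→∅; now ∅.
The set is empty and remains empty for the remaining 1 symbol.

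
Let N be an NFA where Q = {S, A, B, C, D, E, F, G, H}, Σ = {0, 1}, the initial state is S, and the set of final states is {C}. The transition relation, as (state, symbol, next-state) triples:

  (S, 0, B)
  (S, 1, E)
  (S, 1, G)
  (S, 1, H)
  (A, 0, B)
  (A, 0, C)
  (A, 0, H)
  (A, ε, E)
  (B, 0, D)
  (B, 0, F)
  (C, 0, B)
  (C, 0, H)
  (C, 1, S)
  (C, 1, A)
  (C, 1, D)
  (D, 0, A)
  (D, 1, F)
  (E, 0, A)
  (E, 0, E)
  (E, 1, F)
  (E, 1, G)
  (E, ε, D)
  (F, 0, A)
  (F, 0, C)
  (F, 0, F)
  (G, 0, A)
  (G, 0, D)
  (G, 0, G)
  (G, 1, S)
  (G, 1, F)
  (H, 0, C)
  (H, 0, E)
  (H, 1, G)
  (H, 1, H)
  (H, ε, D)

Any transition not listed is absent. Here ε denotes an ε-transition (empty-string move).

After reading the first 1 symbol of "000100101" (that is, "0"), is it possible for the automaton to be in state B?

Start in {S}.
Read '0': {S} → {B}.
State B is in {B}.

Yes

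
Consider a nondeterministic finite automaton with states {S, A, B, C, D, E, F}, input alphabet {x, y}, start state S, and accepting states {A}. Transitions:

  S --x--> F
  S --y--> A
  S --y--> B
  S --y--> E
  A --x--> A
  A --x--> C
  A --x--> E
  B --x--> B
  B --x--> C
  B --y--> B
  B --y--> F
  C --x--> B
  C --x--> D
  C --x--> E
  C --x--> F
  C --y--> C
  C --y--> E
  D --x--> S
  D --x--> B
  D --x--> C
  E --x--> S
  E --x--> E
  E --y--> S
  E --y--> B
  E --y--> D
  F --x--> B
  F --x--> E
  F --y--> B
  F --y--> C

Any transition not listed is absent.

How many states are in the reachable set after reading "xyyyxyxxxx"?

7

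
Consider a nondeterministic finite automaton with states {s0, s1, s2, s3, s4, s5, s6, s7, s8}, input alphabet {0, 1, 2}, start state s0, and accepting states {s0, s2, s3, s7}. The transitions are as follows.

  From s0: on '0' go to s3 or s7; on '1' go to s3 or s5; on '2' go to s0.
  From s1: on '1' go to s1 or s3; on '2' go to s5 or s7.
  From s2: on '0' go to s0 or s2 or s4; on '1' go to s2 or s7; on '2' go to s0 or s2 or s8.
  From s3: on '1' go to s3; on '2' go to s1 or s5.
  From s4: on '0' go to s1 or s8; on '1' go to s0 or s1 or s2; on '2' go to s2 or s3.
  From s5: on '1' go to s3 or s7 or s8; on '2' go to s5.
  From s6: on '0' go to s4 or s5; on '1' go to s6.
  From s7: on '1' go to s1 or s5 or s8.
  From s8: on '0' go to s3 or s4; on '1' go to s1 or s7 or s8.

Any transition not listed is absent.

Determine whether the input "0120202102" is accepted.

No

Start in {s0}.
Read '0': s0→{s3, s7}; now {s3, s7}.
Read '1': s3→{s3}, s7→{s1, s5, s8}; now {s1, s3, s5, s8}.
Read '2': s1→{s5, s7}, s3→{s1, s5}, s5→{s5}, s8→∅; now {s1, s5, s7}.
Read '0': s1→∅, s5→∅, s7→∅; now ∅.
The set is empty and remains empty for the remaining 6 symbols.
The final set ∅ contains no accepting state.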